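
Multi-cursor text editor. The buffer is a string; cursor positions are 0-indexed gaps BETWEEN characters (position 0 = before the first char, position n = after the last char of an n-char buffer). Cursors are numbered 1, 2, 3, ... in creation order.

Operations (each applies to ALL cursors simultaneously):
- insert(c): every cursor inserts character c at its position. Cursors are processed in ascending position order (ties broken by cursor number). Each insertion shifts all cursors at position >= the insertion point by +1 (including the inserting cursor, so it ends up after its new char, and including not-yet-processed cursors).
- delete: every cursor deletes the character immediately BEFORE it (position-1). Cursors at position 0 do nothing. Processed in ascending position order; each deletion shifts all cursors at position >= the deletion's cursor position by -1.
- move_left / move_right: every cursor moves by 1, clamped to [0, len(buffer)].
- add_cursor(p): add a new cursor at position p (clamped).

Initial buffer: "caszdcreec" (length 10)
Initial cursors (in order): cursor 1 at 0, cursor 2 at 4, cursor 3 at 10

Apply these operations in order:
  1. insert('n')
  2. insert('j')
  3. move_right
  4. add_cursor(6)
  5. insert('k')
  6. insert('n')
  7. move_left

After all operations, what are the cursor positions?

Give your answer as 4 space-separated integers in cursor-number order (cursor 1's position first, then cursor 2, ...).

After op 1 (insert('n')): buffer="ncaszndcreecn" (len 13), cursors c1@1 c2@6 c3@13, authorship 1....2......3
After op 2 (insert('j')): buffer="njcasznjdcreecnj" (len 16), cursors c1@2 c2@8 c3@16, authorship 11....22......33
After op 3 (move_right): buffer="njcasznjdcreecnj" (len 16), cursors c1@3 c2@9 c3@16, authorship 11....22......33
After op 4 (add_cursor(6)): buffer="njcasznjdcreecnj" (len 16), cursors c1@3 c4@6 c2@9 c3@16, authorship 11....22......33
After op 5 (insert('k')): buffer="njckaszknjdkcreecnjk" (len 20), cursors c1@4 c4@8 c2@12 c3@20, authorship 11.1...422.2.....333
After op 6 (insert('n')): buffer="njcknaszknnjdkncreecnjkn" (len 24), cursors c1@5 c4@10 c2@15 c3@24, authorship 11.11...4422.22.....3333
After op 7 (move_left): buffer="njcknaszknnjdkncreecnjkn" (len 24), cursors c1@4 c4@9 c2@14 c3@23, authorship 11.11...4422.22.....3333

Answer: 4 14 23 9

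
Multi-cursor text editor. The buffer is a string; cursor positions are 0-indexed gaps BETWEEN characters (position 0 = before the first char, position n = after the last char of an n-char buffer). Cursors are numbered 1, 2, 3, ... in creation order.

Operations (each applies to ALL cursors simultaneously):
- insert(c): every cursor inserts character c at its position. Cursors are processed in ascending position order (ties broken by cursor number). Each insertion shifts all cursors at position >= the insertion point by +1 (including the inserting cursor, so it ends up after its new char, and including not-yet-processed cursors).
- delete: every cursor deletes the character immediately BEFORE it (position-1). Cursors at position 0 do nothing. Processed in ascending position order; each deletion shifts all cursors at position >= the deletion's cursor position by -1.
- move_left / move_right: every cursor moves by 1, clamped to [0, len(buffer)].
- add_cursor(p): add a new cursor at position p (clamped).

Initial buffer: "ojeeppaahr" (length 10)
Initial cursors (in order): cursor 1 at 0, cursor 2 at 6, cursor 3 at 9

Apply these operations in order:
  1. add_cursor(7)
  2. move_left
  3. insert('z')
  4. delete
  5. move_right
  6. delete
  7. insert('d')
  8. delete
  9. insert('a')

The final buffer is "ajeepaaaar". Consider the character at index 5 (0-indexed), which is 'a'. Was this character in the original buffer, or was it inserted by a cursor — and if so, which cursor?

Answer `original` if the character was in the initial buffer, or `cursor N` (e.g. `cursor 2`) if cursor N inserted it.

Answer: cursor 2

Derivation:
After op 1 (add_cursor(7)): buffer="ojeeppaahr" (len 10), cursors c1@0 c2@6 c4@7 c3@9, authorship ..........
After op 2 (move_left): buffer="ojeeppaahr" (len 10), cursors c1@0 c2@5 c4@6 c3@8, authorship ..........
After op 3 (insert('z')): buffer="zojeepzpzaazhr" (len 14), cursors c1@1 c2@7 c4@9 c3@12, authorship 1.....2.4..3..
After op 4 (delete): buffer="ojeeppaahr" (len 10), cursors c1@0 c2@5 c4@6 c3@8, authorship ..........
After op 5 (move_right): buffer="ojeeppaahr" (len 10), cursors c1@1 c2@6 c4@7 c3@9, authorship ..........
After op 6 (delete): buffer="jeepar" (len 6), cursors c1@0 c2@4 c4@4 c3@5, authorship ......
After op 7 (insert('d')): buffer="djeepddadr" (len 10), cursors c1@1 c2@7 c4@7 c3@9, authorship 1....24.3.
After op 8 (delete): buffer="jeepar" (len 6), cursors c1@0 c2@4 c4@4 c3@5, authorship ......
After op 9 (insert('a')): buffer="ajeepaaaar" (len 10), cursors c1@1 c2@7 c4@7 c3@9, authorship 1....24.3.
Authorship (.=original, N=cursor N): 1 . . . . 2 4 . 3 .
Index 5: author = 2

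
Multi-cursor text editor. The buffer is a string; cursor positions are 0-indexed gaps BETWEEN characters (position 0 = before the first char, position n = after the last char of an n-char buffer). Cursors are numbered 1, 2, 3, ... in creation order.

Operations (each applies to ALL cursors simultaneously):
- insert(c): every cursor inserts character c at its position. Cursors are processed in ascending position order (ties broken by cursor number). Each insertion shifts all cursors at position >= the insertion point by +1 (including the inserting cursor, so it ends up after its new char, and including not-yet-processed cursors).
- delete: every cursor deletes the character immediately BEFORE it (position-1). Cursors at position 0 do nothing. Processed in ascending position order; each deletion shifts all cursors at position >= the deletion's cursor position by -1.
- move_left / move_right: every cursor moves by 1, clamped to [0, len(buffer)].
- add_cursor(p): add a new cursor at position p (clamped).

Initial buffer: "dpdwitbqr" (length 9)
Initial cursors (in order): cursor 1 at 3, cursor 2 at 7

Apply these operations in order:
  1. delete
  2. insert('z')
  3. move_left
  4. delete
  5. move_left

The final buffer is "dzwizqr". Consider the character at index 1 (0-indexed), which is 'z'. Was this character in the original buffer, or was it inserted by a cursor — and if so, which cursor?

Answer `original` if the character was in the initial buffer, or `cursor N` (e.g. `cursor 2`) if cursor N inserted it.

After op 1 (delete): buffer="dpwitqr" (len 7), cursors c1@2 c2@5, authorship .......
After op 2 (insert('z')): buffer="dpzwitzqr" (len 9), cursors c1@3 c2@7, authorship ..1...2..
After op 3 (move_left): buffer="dpzwitzqr" (len 9), cursors c1@2 c2@6, authorship ..1...2..
After op 4 (delete): buffer="dzwizqr" (len 7), cursors c1@1 c2@4, authorship .1..2..
After op 5 (move_left): buffer="dzwizqr" (len 7), cursors c1@0 c2@3, authorship .1..2..
Authorship (.=original, N=cursor N): . 1 . . 2 . .
Index 1: author = 1

Answer: cursor 1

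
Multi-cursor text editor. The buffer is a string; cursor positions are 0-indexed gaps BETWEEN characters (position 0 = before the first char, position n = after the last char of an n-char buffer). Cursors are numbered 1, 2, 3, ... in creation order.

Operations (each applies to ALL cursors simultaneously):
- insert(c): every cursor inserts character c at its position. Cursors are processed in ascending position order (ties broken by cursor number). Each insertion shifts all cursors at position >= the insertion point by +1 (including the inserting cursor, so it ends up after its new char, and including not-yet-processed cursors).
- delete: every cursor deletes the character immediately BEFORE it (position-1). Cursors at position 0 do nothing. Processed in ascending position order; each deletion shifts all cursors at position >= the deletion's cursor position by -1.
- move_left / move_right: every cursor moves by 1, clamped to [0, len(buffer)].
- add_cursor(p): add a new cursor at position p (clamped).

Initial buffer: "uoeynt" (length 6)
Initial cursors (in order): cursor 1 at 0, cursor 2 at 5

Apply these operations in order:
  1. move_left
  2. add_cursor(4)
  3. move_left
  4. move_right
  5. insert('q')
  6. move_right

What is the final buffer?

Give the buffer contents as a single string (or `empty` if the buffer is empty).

Answer: uqoeyqqnt

Derivation:
After op 1 (move_left): buffer="uoeynt" (len 6), cursors c1@0 c2@4, authorship ......
After op 2 (add_cursor(4)): buffer="uoeynt" (len 6), cursors c1@0 c2@4 c3@4, authorship ......
After op 3 (move_left): buffer="uoeynt" (len 6), cursors c1@0 c2@3 c3@3, authorship ......
After op 4 (move_right): buffer="uoeynt" (len 6), cursors c1@1 c2@4 c3@4, authorship ......
After op 5 (insert('q')): buffer="uqoeyqqnt" (len 9), cursors c1@2 c2@7 c3@7, authorship .1...23..
After op 6 (move_right): buffer="uqoeyqqnt" (len 9), cursors c1@3 c2@8 c3@8, authorship .1...23..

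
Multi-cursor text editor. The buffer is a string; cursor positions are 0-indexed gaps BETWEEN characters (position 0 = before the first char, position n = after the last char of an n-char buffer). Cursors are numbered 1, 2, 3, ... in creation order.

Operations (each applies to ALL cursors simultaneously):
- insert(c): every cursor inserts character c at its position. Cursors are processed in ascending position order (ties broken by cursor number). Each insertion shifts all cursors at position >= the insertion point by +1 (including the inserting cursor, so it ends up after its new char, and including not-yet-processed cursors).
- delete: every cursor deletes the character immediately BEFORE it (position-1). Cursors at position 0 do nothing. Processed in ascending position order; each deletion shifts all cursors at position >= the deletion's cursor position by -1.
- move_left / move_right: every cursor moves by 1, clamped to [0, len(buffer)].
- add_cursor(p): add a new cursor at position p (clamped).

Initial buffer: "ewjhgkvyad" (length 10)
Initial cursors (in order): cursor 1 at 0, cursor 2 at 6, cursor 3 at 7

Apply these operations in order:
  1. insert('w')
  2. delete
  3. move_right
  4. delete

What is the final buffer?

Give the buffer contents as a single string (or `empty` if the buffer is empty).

After op 1 (insert('w')): buffer="wewjhgkwvwyad" (len 13), cursors c1@1 c2@8 c3@10, authorship 1......2.3...
After op 2 (delete): buffer="ewjhgkvyad" (len 10), cursors c1@0 c2@6 c3@7, authorship ..........
After op 3 (move_right): buffer="ewjhgkvyad" (len 10), cursors c1@1 c2@7 c3@8, authorship ..........
After op 4 (delete): buffer="wjhgkad" (len 7), cursors c1@0 c2@5 c3@5, authorship .......

Answer: wjhgkad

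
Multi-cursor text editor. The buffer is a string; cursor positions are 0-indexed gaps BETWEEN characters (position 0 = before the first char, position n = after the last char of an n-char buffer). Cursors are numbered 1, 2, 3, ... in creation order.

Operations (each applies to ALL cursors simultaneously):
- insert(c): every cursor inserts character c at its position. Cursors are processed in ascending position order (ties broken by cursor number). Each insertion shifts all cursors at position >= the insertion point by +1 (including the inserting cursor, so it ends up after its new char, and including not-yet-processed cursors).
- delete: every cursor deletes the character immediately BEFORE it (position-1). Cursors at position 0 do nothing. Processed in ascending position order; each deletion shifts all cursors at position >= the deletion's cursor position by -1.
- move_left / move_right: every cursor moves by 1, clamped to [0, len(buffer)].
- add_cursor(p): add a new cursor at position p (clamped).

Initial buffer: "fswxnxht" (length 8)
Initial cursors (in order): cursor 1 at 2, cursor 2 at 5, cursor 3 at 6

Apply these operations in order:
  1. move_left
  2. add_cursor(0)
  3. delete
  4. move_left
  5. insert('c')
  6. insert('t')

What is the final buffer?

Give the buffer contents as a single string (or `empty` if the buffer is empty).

Answer: ccttsccttwxht

Derivation:
After op 1 (move_left): buffer="fswxnxht" (len 8), cursors c1@1 c2@4 c3@5, authorship ........
After op 2 (add_cursor(0)): buffer="fswxnxht" (len 8), cursors c4@0 c1@1 c2@4 c3@5, authorship ........
After op 3 (delete): buffer="swxht" (len 5), cursors c1@0 c4@0 c2@2 c3@2, authorship .....
After op 4 (move_left): buffer="swxht" (len 5), cursors c1@0 c4@0 c2@1 c3@1, authorship .....
After op 5 (insert('c')): buffer="ccsccwxht" (len 9), cursors c1@2 c4@2 c2@5 c3@5, authorship 14.23....
After op 6 (insert('t')): buffer="ccttsccttwxht" (len 13), cursors c1@4 c4@4 c2@9 c3@9, authorship 1414.2323....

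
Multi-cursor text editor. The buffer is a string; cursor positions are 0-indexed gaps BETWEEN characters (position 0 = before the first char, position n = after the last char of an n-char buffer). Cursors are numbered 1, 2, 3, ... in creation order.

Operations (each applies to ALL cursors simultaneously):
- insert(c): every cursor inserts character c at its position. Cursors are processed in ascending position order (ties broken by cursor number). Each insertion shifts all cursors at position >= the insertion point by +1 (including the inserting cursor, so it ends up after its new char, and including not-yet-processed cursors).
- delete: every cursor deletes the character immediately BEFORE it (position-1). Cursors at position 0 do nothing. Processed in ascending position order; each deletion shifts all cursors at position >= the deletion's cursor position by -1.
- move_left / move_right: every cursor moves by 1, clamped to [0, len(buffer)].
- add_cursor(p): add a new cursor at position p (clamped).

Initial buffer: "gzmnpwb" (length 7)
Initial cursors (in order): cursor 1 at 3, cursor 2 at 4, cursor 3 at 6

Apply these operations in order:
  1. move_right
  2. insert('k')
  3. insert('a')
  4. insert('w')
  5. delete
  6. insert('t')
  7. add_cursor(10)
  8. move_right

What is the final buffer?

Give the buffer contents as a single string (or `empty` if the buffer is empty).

After op 1 (move_right): buffer="gzmnpwb" (len 7), cursors c1@4 c2@5 c3@7, authorship .......
After op 2 (insert('k')): buffer="gzmnkpkwbk" (len 10), cursors c1@5 c2@7 c3@10, authorship ....1.2..3
After op 3 (insert('a')): buffer="gzmnkapkawbka" (len 13), cursors c1@6 c2@9 c3@13, authorship ....11.22..33
After op 4 (insert('w')): buffer="gzmnkawpkawwbkaw" (len 16), cursors c1@7 c2@11 c3@16, authorship ....111.222..333
After op 5 (delete): buffer="gzmnkapkawbka" (len 13), cursors c1@6 c2@9 c3@13, authorship ....11.22..33
After op 6 (insert('t')): buffer="gzmnkatpkatwbkat" (len 16), cursors c1@7 c2@11 c3@16, authorship ....111.222..333
After op 7 (add_cursor(10)): buffer="gzmnkatpkatwbkat" (len 16), cursors c1@7 c4@10 c2@11 c3@16, authorship ....111.222..333
After op 8 (move_right): buffer="gzmnkatpkatwbkat" (len 16), cursors c1@8 c4@11 c2@12 c3@16, authorship ....111.222..333

Answer: gzmnkatpkatwbkat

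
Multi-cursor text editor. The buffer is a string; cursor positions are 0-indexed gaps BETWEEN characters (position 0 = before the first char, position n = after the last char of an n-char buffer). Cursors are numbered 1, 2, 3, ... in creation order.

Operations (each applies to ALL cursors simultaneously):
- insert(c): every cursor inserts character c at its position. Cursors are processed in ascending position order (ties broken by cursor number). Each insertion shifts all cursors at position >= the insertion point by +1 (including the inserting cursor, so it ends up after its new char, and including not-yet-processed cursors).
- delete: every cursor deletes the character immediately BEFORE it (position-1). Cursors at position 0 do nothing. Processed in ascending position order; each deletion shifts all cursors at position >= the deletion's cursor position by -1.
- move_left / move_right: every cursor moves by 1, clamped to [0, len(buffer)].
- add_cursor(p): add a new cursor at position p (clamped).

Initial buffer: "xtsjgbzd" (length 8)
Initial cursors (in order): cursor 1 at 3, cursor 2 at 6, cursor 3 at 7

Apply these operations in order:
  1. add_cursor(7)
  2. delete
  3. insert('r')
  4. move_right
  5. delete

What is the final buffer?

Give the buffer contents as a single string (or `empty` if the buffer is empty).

Answer: xtrr

Derivation:
After op 1 (add_cursor(7)): buffer="xtsjgbzd" (len 8), cursors c1@3 c2@6 c3@7 c4@7, authorship ........
After op 2 (delete): buffer="xtjd" (len 4), cursors c1@2 c2@3 c3@3 c4@3, authorship ....
After op 3 (insert('r')): buffer="xtrjrrrd" (len 8), cursors c1@3 c2@7 c3@7 c4@7, authorship ..1.234.
After op 4 (move_right): buffer="xtrjrrrd" (len 8), cursors c1@4 c2@8 c3@8 c4@8, authorship ..1.234.
After op 5 (delete): buffer="xtrr" (len 4), cursors c1@3 c2@4 c3@4 c4@4, authorship ..12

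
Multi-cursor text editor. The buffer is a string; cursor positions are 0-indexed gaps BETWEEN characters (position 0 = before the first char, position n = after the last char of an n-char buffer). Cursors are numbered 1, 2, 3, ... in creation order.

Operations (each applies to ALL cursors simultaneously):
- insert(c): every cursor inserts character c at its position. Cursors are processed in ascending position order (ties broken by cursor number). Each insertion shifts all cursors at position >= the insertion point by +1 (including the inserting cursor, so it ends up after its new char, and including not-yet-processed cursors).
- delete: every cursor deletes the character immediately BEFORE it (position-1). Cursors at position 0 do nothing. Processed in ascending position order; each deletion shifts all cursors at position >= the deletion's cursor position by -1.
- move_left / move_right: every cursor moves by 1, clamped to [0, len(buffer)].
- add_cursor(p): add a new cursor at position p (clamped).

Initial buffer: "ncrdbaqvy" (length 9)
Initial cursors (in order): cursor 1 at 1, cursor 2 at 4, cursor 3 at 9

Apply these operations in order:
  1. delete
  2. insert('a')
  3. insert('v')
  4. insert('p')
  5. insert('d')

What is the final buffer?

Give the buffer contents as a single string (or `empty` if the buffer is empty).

After op 1 (delete): buffer="crbaqv" (len 6), cursors c1@0 c2@2 c3@6, authorship ......
After op 2 (insert('a')): buffer="acrabaqva" (len 9), cursors c1@1 c2@4 c3@9, authorship 1..2....3
After op 3 (insert('v')): buffer="avcravbaqvav" (len 12), cursors c1@2 c2@6 c3@12, authorship 11..22....33
After op 4 (insert('p')): buffer="avpcravpbaqvavp" (len 15), cursors c1@3 c2@8 c3@15, authorship 111..222....333
After op 5 (insert('d')): buffer="avpdcravpdbaqvavpd" (len 18), cursors c1@4 c2@10 c3@18, authorship 1111..2222....3333

Answer: avpdcravpdbaqvavpd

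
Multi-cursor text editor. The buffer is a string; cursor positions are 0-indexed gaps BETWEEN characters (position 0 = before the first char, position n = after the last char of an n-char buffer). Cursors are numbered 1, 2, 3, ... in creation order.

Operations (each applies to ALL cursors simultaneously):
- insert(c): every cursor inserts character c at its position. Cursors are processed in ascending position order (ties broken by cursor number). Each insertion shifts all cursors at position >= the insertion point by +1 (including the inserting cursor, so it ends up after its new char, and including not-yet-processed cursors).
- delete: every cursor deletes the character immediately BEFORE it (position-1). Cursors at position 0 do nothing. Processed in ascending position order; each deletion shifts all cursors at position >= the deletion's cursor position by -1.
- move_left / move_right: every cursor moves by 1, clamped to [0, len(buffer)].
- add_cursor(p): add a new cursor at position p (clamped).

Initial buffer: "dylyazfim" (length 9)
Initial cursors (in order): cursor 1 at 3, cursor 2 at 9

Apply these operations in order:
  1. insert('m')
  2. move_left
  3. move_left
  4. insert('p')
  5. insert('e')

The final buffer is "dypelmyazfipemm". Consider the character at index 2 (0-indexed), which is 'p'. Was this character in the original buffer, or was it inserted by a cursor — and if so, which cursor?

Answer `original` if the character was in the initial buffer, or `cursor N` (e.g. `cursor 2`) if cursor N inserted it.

After op 1 (insert('m')): buffer="dylmyazfimm" (len 11), cursors c1@4 c2@11, authorship ...1......2
After op 2 (move_left): buffer="dylmyazfimm" (len 11), cursors c1@3 c2@10, authorship ...1......2
After op 3 (move_left): buffer="dylmyazfimm" (len 11), cursors c1@2 c2@9, authorship ...1......2
After op 4 (insert('p')): buffer="dyplmyazfipmm" (len 13), cursors c1@3 c2@11, authorship ..1.1.....2.2
After op 5 (insert('e')): buffer="dypelmyazfipemm" (len 15), cursors c1@4 c2@13, authorship ..11.1.....22.2
Authorship (.=original, N=cursor N): . . 1 1 . 1 . . . . . 2 2 . 2
Index 2: author = 1

Answer: cursor 1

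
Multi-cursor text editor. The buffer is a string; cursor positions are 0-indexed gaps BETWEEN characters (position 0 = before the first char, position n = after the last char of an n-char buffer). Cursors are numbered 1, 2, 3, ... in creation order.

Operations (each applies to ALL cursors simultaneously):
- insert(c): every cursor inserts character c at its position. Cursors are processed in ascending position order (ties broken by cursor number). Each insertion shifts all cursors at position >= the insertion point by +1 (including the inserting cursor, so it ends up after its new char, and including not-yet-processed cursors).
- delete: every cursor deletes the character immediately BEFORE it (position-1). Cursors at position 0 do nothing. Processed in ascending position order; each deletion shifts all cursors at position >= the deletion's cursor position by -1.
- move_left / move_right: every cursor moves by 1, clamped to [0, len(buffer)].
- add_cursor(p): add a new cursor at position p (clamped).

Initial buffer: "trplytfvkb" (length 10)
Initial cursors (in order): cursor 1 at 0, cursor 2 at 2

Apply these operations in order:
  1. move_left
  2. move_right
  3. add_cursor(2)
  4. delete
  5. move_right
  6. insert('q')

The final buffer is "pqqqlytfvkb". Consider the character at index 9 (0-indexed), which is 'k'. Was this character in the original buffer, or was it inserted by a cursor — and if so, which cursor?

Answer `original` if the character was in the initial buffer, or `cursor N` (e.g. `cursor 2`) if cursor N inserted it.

Answer: original

Derivation:
After op 1 (move_left): buffer="trplytfvkb" (len 10), cursors c1@0 c2@1, authorship ..........
After op 2 (move_right): buffer="trplytfvkb" (len 10), cursors c1@1 c2@2, authorship ..........
After op 3 (add_cursor(2)): buffer="trplytfvkb" (len 10), cursors c1@1 c2@2 c3@2, authorship ..........
After op 4 (delete): buffer="plytfvkb" (len 8), cursors c1@0 c2@0 c3@0, authorship ........
After op 5 (move_right): buffer="plytfvkb" (len 8), cursors c1@1 c2@1 c3@1, authorship ........
After op 6 (insert('q')): buffer="pqqqlytfvkb" (len 11), cursors c1@4 c2@4 c3@4, authorship .123.......
Authorship (.=original, N=cursor N): . 1 2 3 . . . . . . .
Index 9: author = original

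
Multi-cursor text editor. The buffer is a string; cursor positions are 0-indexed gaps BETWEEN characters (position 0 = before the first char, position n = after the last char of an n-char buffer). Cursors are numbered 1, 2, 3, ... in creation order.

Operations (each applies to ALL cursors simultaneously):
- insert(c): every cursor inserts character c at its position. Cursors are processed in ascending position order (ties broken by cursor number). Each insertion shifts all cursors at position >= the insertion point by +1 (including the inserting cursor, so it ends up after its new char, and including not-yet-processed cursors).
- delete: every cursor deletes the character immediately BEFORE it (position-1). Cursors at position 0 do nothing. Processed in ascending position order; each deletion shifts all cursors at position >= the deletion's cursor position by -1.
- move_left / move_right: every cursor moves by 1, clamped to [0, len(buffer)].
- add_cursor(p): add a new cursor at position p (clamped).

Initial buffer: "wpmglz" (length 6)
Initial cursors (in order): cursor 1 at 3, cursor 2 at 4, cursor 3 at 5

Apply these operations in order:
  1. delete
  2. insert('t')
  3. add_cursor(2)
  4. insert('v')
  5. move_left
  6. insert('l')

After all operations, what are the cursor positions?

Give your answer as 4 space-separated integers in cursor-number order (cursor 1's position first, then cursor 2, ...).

Answer: 12 12 12 3

Derivation:
After op 1 (delete): buffer="wpz" (len 3), cursors c1@2 c2@2 c3@2, authorship ...
After op 2 (insert('t')): buffer="wptttz" (len 6), cursors c1@5 c2@5 c3@5, authorship ..123.
After op 3 (add_cursor(2)): buffer="wptttz" (len 6), cursors c4@2 c1@5 c2@5 c3@5, authorship ..123.
After op 4 (insert('v')): buffer="wpvtttvvvz" (len 10), cursors c4@3 c1@9 c2@9 c3@9, authorship ..4123123.
After op 5 (move_left): buffer="wpvtttvvvz" (len 10), cursors c4@2 c1@8 c2@8 c3@8, authorship ..4123123.
After op 6 (insert('l')): buffer="wplvtttvvlllvz" (len 14), cursors c4@3 c1@12 c2@12 c3@12, authorship ..44123121233.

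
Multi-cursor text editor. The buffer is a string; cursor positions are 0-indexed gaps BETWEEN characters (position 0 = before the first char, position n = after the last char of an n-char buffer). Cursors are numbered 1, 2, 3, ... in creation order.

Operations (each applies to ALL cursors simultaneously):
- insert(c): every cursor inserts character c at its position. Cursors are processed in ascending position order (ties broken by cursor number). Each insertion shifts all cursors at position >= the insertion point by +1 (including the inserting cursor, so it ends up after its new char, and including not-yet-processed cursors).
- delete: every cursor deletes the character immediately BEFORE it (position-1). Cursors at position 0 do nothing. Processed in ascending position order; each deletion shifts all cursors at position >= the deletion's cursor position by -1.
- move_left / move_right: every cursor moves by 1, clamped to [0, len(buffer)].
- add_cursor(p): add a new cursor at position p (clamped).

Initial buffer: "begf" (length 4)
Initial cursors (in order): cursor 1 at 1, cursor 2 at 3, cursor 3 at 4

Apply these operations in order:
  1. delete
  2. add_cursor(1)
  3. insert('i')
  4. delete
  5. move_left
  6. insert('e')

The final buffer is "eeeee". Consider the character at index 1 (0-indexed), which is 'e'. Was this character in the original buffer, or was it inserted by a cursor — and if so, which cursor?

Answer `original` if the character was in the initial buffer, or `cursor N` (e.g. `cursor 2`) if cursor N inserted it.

After op 1 (delete): buffer="e" (len 1), cursors c1@0 c2@1 c3@1, authorship .
After op 2 (add_cursor(1)): buffer="e" (len 1), cursors c1@0 c2@1 c3@1 c4@1, authorship .
After op 3 (insert('i')): buffer="ieiii" (len 5), cursors c1@1 c2@5 c3@5 c4@5, authorship 1.234
After op 4 (delete): buffer="e" (len 1), cursors c1@0 c2@1 c3@1 c4@1, authorship .
After op 5 (move_left): buffer="e" (len 1), cursors c1@0 c2@0 c3@0 c4@0, authorship .
After op 6 (insert('e')): buffer="eeeee" (len 5), cursors c1@4 c2@4 c3@4 c4@4, authorship 1234.
Authorship (.=original, N=cursor N): 1 2 3 4 .
Index 1: author = 2

Answer: cursor 2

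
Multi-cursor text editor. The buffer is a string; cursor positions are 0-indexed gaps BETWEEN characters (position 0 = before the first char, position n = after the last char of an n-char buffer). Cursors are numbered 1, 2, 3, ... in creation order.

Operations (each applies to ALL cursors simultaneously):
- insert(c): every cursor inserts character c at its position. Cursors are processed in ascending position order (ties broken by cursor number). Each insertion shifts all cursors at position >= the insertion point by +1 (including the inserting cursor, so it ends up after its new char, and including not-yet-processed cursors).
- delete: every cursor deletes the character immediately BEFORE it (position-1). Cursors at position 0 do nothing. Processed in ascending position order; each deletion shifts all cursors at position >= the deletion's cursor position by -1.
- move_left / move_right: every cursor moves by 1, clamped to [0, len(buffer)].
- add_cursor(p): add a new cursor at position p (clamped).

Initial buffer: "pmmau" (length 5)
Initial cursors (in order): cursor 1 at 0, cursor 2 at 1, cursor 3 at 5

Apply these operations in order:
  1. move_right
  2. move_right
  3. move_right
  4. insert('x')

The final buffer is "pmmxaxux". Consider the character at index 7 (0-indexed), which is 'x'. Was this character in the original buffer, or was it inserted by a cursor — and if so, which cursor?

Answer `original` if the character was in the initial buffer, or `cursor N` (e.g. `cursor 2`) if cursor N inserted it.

Answer: cursor 3

Derivation:
After op 1 (move_right): buffer="pmmau" (len 5), cursors c1@1 c2@2 c3@5, authorship .....
After op 2 (move_right): buffer="pmmau" (len 5), cursors c1@2 c2@3 c3@5, authorship .....
After op 3 (move_right): buffer="pmmau" (len 5), cursors c1@3 c2@4 c3@5, authorship .....
After op 4 (insert('x')): buffer="pmmxaxux" (len 8), cursors c1@4 c2@6 c3@8, authorship ...1.2.3
Authorship (.=original, N=cursor N): . . . 1 . 2 . 3
Index 7: author = 3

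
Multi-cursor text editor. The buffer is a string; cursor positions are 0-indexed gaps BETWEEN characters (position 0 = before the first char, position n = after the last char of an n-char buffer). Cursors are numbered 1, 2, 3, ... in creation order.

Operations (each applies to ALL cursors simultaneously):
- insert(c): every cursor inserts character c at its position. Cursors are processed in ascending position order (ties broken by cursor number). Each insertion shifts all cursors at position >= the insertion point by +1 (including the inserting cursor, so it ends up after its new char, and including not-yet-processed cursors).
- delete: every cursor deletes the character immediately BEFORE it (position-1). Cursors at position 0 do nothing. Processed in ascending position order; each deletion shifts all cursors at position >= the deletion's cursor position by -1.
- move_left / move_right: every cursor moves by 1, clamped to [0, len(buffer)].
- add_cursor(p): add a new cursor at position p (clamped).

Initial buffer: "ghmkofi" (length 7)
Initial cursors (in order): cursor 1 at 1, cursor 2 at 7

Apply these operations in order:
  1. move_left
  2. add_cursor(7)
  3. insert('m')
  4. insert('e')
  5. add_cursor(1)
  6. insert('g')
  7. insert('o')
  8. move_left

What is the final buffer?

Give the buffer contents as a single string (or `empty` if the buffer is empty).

After op 1 (move_left): buffer="ghmkofi" (len 7), cursors c1@0 c2@6, authorship .......
After op 2 (add_cursor(7)): buffer="ghmkofi" (len 7), cursors c1@0 c2@6 c3@7, authorship .......
After op 3 (insert('m')): buffer="mghmkofmim" (len 10), cursors c1@1 c2@8 c3@10, authorship 1......2.3
After op 4 (insert('e')): buffer="meghmkofmeime" (len 13), cursors c1@2 c2@10 c3@13, authorship 11......22.33
After op 5 (add_cursor(1)): buffer="meghmkofmeime" (len 13), cursors c4@1 c1@2 c2@10 c3@13, authorship 11......22.33
After op 6 (insert('g')): buffer="mgegghmkofmegimeg" (len 17), cursors c4@2 c1@4 c2@13 c3@17, authorship 1411......222.333
After op 7 (insert('o')): buffer="mgoegoghmkofmegoimego" (len 21), cursors c4@3 c1@6 c2@16 c3@21, authorship 144111......2222.3333
After op 8 (move_left): buffer="mgoegoghmkofmegoimego" (len 21), cursors c4@2 c1@5 c2@15 c3@20, authorship 144111......2222.3333

Answer: mgoegoghmkofmegoimego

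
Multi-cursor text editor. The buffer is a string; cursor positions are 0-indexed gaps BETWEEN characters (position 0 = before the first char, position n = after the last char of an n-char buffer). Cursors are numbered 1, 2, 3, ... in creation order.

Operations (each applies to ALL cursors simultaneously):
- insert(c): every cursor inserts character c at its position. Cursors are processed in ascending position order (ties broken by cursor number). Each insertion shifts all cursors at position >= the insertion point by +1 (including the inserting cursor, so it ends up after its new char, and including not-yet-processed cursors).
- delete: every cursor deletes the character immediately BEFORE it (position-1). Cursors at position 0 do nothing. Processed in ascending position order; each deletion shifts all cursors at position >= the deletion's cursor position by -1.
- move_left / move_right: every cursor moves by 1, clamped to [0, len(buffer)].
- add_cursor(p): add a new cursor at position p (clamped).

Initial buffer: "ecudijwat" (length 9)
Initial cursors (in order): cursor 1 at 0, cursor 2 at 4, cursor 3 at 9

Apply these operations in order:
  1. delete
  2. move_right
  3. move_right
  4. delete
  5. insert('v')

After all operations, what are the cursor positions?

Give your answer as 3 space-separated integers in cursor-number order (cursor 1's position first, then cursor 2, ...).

Answer: 2 5 7

Derivation:
After op 1 (delete): buffer="ecuijwa" (len 7), cursors c1@0 c2@3 c3@7, authorship .......
After op 2 (move_right): buffer="ecuijwa" (len 7), cursors c1@1 c2@4 c3@7, authorship .......
After op 3 (move_right): buffer="ecuijwa" (len 7), cursors c1@2 c2@5 c3@7, authorship .......
After op 4 (delete): buffer="euiw" (len 4), cursors c1@1 c2@3 c3@4, authorship ....
After op 5 (insert('v')): buffer="evuivwv" (len 7), cursors c1@2 c2@5 c3@7, authorship .1..2.3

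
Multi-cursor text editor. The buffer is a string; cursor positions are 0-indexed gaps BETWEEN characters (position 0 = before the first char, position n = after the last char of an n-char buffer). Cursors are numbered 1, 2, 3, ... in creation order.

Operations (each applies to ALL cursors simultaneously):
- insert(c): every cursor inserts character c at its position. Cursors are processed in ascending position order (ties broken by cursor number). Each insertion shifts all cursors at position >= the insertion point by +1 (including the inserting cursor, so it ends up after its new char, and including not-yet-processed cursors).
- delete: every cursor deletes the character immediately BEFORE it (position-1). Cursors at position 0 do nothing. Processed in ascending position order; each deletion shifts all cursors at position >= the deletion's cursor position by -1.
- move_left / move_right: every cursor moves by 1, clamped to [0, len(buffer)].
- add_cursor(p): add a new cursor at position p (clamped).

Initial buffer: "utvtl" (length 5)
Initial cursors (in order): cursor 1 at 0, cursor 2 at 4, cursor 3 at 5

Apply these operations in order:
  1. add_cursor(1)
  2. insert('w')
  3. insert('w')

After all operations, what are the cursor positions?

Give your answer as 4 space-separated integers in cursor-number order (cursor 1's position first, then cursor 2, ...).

After op 1 (add_cursor(1)): buffer="utvtl" (len 5), cursors c1@0 c4@1 c2@4 c3@5, authorship .....
After op 2 (insert('w')): buffer="wuwtvtwlw" (len 9), cursors c1@1 c4@3 c2@7 c3@9, authorship 1.4...2.3
After op 3 (insert('w')): buffer="wwuwwtvtwwlww" (len 13), cursors c1@2 c4@5 c2@10 c3@13, authorship 11.44...22.33

Answer: 2 10 13 5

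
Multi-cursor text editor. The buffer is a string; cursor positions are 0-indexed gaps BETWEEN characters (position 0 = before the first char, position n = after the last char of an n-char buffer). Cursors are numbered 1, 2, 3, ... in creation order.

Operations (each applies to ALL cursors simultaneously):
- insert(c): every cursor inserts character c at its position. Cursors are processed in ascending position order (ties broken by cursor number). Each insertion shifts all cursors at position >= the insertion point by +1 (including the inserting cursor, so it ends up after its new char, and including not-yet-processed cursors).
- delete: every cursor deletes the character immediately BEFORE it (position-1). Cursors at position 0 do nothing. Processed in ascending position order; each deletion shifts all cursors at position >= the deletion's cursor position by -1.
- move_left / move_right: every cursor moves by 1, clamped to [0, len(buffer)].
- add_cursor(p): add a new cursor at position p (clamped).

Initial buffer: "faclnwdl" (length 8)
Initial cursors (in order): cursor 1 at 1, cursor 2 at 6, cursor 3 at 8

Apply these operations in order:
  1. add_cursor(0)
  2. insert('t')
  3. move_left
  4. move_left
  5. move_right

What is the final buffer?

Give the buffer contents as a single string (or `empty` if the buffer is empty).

After op 1 (add_cursor(0)): buffer="faclnwdl" (len 8), cursors c4@0 c1@1 c2@6 c3@8, authorship ........
After op 2 (insert('t')): buffer="tftaclnwtdlt" (len 12), cursors c4@1 c1@3 c2@9 c3@12, authorship 4.1.....2..3
After op 3 (move_left): buffer="tftaclnwtdlt" (len 12), cursors c4@0 c1@2 c2@8 c3@11, authorship 4.1.....2..3
After op 4 (move_left): buffer="tftaclnwtdlt" (len 12), cursors c4@0 c1@1 c2@7 c3@10, authorship 4.1.....2..3
After op 5 (move_right): buffer="tftaclnwtdlt" (len 12), cursors c4@1 c1@2 c2@8 c3@11, authorship 4.1.....2..3

Answer: tftaclnwtdlt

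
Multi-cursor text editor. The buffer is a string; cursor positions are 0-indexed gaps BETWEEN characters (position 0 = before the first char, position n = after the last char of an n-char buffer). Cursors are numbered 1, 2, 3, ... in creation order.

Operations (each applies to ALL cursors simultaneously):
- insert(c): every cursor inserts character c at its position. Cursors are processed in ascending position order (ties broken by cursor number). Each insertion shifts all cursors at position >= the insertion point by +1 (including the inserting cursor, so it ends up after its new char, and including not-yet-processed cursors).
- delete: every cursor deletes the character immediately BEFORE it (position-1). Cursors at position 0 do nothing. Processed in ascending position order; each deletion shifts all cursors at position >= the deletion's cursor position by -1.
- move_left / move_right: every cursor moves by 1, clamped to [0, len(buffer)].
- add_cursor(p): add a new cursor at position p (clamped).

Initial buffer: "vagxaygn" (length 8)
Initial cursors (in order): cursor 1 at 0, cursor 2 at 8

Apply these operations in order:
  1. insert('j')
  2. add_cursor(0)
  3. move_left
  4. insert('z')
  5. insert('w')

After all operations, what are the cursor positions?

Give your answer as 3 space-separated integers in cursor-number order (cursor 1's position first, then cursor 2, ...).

Answer: 4 15 4

Derivation:
After op 1 (insert('j')): buffer="jvagxaygnj" (len 10), cursors c1@1 c2@10, authorship 1........2
After op 2 (add_cursor(0)): buffer="jvagxaygnj" (len 10), cursors c3@0 c1@1 c2@10, authorship 1........2
After op 3 (move_left): buffer="jvagxaygnj" (len 10), cursors c1@0 c3@0 c2@9, authorship 1........2
After op 4 (insert('z')): buffer="zzjvagxaygnzj" (len 13), cursors c1@2 c3@2 c2@12, authorship 131........22
After op 5 (insert('w')): buffer="zzwwjvagxaygnzwj" (len 16), cursors c1@4 c3@4 c2@15, authorship 13131........222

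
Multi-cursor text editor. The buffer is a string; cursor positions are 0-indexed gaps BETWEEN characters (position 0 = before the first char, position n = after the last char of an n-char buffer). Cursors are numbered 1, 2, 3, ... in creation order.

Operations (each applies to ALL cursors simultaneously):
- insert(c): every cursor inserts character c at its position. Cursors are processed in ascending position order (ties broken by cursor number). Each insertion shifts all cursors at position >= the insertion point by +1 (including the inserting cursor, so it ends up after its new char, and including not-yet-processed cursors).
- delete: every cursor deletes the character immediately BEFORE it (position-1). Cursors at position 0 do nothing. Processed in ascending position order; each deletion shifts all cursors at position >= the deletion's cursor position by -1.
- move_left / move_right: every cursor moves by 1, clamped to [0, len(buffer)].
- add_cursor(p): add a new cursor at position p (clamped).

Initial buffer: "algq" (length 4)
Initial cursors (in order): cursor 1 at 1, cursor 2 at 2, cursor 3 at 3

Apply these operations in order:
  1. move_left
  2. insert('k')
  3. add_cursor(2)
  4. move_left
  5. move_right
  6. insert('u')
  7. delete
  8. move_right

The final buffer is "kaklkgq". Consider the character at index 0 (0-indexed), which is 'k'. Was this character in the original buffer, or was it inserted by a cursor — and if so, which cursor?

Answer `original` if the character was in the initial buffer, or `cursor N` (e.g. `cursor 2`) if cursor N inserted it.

After op 1 (move_left): buffer="algq" (len 4), cursors c1@0 c2@1 c3@2, authorship ....
After op 2 (insert('k')): buffer="kaklkgq" (len 7), cursors c1@1 c2@3 c3@5, authorship 1.2.3..
After op 3 (add_cursor(2)): buffer="kaklkgq" (len 7), cursors c1@1 c4@2 c2@3 c3@5, authorship 1.2.3..
After op 4 (move_left): buffer="kaklkgq" (len 7), cursors c1@0 c4@1 c2@2 c3@4, authorship 1.2.3..
After op 5 (move_right): buffer="kaklkgq" (len 7), cursors c1@1 c4@2 c2@3 c3@5, authorship 1.2.3..
After op 6 (insert('u')): buffer="kuaukulkugq" (len 11), cursors c1@2 c4@4 c2@6 c3@9, authorship 11.422.33..
After op 7 (delete): buffer="kaklkgq" (len 7), cursors c1@1 c4@2 c2@3 c3@5, authorship 1.2.3..
After op 8 (move_right): buffer="kaklkgq" (len 7), cursors c1@2 c4@3 c2@4 c3@6, authorship 1.2.3..
Authorship (.=original, N=cursor N): 1 . 2 . 3 . .
Index 0: author = 1

Answer: cursor 1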